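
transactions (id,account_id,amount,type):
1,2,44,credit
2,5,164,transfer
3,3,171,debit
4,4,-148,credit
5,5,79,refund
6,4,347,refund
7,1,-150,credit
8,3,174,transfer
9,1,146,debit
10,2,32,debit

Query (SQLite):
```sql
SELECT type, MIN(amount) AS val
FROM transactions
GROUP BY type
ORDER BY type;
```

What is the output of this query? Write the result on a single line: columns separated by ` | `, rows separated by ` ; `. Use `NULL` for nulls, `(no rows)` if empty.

Partition transactions by type; compute MIN(amount) within each group.
  credit: ids {1, 4, 7} → MIN(amount)=-150
  debit: ids {3, 9, 10} → MIN(amount)=32
  refund: ids {5, 6} → MIN(amount)=79
  transfer: ids {2, 8} → MIN(amount)=164

credit | -150 ; debit | 32 ; refund | 79 ; transfer | 164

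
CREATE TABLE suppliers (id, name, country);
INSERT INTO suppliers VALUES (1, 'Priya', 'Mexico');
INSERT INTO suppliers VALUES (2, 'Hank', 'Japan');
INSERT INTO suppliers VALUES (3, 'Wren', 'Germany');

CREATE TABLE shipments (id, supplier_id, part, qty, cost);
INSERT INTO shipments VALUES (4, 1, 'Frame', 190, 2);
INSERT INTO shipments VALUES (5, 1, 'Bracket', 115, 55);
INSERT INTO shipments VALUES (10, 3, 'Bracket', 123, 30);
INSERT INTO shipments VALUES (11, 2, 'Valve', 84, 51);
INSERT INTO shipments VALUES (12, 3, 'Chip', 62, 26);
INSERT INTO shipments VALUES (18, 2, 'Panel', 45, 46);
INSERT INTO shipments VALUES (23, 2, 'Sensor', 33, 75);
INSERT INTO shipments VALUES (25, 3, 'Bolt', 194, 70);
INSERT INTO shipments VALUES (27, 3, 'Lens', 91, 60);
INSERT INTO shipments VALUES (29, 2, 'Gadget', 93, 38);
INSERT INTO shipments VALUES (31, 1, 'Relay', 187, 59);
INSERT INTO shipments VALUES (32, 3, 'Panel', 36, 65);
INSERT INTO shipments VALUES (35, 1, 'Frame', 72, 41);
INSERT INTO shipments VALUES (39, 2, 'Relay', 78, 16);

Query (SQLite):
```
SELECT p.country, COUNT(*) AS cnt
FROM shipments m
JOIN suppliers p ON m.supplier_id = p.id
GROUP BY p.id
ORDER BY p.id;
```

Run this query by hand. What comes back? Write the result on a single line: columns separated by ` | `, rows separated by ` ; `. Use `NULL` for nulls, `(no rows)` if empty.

Join each shipments row to its suppliers via supplier_id.
Group joined rows by suppliers.id; compute COUNT(*) per group.
  1: ids {4, 5, 31, 35} → COUNT(*)=4
  2: ids {11, 18, 23, 29, 39} → COUNT(*)=5
  3: ids {10, 12, 25, 27, 32} → COUNT(*)=5

Mexico | 4 ; Japan | 5 ; Germany | 5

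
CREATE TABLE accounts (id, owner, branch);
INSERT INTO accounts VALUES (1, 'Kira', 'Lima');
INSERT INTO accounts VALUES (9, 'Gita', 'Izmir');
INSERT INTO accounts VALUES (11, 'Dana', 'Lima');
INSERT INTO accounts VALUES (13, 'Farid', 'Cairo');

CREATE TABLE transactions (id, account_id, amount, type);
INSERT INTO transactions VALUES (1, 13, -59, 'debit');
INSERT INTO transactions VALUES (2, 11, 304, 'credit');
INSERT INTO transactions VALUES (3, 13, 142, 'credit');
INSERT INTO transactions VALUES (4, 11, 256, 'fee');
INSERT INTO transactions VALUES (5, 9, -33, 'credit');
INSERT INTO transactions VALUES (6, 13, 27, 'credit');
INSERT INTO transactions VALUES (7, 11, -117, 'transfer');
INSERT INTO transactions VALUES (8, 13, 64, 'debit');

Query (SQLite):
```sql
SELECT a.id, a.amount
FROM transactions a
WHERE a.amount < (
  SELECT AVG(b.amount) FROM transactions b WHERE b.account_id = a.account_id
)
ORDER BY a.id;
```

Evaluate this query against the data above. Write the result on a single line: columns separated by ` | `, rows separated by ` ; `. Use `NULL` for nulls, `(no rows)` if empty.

1 | -59 ; 6 | 27 ; 7 | -117

For each transactions row a, compute AVG(amount) over rows sharing a.account_id.
Keep row a if a.amount < that per-group AVG.
  account_id=9: AVG(amount) = -33.0
  account_id=11: AVG(amount) = 147.666667
  account_id=13: AVG(amount) = 43.5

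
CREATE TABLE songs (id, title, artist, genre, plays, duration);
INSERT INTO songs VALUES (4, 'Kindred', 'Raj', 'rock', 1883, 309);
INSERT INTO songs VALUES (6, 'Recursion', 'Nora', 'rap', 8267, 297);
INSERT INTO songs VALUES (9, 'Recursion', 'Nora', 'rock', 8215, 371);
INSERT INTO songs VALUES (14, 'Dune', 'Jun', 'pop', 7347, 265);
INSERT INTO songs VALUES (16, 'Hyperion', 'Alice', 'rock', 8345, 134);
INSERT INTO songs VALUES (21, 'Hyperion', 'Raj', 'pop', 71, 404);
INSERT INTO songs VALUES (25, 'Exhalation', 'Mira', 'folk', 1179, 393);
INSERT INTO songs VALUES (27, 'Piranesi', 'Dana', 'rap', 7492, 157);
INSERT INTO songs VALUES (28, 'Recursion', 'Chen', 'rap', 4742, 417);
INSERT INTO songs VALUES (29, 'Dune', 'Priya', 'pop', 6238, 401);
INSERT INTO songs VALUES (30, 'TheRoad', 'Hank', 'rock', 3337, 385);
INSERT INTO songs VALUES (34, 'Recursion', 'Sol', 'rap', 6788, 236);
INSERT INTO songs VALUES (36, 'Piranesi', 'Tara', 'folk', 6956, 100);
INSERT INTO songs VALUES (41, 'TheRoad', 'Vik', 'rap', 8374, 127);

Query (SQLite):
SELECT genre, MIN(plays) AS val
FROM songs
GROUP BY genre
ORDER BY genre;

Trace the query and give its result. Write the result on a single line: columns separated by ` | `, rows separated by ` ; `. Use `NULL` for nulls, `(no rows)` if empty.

Partition songs by genre; compute MIN(plays) within each group.
  folk: ids {25, 36} → MIN(plays)=1179
  pop: ids {14, 21, 29} → MIN(plays)=71
  rap: ids {6, 27, 28, 34, 41} → MIN(plays)=4742
  rock: ids {4, 9, 16, 30} → MIN(plays)=1883

folk | 1179 ; pop | 71 ; rap | 4742 ; rock | 1883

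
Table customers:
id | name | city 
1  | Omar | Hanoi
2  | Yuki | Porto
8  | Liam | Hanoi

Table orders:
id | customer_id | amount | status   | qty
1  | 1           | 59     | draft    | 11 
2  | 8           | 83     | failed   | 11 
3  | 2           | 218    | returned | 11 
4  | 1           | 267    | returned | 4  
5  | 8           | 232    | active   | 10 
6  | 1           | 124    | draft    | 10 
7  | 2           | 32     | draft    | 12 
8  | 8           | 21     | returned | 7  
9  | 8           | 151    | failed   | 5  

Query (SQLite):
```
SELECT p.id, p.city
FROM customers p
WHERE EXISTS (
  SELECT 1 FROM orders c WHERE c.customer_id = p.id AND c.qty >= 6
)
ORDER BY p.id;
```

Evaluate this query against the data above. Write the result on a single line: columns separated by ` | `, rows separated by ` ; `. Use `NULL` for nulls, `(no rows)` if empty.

For each customers row, check whether any orders with matching customer_id has qty >= 6.
Keep rows where that is true.

1 | Hanoi ; 2 | Porto ; 8 | Hanoi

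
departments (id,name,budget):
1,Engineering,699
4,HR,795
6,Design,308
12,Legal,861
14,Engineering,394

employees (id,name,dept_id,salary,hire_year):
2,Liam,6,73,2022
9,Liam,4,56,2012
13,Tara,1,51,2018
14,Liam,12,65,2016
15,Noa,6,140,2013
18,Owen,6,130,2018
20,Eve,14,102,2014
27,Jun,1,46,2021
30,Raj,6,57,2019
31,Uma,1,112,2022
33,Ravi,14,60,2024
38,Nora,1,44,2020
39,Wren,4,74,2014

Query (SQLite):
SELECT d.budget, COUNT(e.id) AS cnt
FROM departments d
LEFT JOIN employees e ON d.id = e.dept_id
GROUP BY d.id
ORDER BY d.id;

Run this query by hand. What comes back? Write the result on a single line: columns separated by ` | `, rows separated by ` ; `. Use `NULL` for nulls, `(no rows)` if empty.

699 | 4 ; 795 | 2 ; 308 | 4 ; 861 | 1 ; 394 | 2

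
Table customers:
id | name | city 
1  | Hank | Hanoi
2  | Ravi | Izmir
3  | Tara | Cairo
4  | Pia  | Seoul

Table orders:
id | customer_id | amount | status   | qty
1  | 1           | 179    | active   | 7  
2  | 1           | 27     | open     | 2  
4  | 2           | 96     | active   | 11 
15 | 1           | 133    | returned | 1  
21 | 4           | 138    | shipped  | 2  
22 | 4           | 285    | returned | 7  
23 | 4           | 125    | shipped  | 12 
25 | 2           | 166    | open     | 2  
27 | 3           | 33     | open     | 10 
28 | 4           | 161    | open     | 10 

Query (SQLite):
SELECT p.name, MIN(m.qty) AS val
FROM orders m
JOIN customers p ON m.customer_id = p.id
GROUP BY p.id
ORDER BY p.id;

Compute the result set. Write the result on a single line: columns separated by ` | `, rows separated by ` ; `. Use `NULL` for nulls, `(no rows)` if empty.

Hank | 1 ; Ravi | 2 ; Tara | 10 ; Pia | 2

Join each orders row to its customers via customer_id.
Group joined rows by customers.id; compute MIN(m.qty) per group.
  1: ids {1, 2, 15} → MIN(m.qty)=1
  2: ids {4, 25} → MIN(m.qty)=2
  3: ids {27} → MIN(m.qty)=10
  4: ids {21, 22, 23, 28} → MIN(m.qty)=2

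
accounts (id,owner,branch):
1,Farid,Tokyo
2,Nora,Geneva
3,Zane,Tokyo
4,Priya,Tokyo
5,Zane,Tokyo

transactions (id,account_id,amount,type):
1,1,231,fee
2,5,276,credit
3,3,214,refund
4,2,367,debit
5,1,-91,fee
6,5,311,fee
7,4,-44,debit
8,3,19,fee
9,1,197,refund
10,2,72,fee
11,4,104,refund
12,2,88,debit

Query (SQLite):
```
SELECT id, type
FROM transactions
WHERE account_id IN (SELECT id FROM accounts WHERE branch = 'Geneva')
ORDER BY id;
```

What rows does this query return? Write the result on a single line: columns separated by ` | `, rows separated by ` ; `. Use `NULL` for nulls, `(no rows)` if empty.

4 | debit ; 10 | fee ; 12 | debit

Inner query: accounts.id where branch = 'Geneva'.
Outer: keep transactions rows whose account_id is in that set.
Inner query → {2}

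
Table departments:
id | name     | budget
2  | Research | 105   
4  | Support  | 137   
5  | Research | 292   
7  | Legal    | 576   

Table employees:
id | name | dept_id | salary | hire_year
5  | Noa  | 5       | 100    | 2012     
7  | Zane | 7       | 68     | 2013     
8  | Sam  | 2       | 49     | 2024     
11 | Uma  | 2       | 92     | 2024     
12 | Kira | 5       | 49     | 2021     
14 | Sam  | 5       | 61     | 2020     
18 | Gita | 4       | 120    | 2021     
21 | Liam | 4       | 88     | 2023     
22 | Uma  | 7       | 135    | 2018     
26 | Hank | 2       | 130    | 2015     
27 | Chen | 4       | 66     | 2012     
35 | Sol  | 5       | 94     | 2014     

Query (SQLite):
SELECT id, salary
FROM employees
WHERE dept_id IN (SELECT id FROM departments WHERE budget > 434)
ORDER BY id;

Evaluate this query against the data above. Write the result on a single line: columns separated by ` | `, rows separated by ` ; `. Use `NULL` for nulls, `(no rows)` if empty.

7 | 68 ; 22 | 135

Inner query: departments.id where budget > 434.
Outer: keep employees rows whose dept_id is in that set.
Inner query → {7}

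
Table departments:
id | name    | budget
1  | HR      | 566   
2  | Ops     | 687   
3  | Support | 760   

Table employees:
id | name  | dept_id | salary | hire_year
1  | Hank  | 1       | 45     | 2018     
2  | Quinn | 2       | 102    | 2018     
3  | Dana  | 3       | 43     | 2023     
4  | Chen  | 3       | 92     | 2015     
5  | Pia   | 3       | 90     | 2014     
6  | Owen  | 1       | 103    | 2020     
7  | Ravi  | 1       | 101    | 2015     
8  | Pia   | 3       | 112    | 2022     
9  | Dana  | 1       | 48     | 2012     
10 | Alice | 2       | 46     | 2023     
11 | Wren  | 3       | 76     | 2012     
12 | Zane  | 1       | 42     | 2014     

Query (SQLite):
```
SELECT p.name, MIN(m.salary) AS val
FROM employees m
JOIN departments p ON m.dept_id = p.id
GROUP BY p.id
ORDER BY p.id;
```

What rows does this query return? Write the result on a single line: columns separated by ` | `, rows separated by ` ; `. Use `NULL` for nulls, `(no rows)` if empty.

Join each employees row to its departments via dept_id.
Group joined rows by departments.id; compute MIN(m.salary) per group.
  1: ids {1, 6, 7, 9, 12} → MIN(m.salary)=42
  2: ids {2, 10} → MIN(m.salary)=46
  3: ids {3, 4, 5, 8, 11} → MIN(m.salary)=43

HR | 42 ; Ops | 46 ; Support | 43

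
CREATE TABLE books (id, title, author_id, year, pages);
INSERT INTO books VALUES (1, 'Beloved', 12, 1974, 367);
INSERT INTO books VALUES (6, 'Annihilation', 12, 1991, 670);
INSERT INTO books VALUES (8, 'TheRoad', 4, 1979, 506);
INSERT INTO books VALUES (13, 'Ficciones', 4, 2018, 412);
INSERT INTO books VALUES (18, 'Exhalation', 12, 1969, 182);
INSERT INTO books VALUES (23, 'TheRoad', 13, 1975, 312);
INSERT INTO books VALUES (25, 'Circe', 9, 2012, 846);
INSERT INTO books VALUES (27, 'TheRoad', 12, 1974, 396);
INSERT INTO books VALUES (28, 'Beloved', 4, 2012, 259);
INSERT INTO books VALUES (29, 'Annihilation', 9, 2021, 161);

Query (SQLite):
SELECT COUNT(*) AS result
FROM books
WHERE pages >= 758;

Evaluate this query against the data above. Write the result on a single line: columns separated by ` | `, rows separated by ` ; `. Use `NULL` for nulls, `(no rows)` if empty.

1

Rows where pages >= 758 → pages values: [846].
COUNT(*) counts rows → 1.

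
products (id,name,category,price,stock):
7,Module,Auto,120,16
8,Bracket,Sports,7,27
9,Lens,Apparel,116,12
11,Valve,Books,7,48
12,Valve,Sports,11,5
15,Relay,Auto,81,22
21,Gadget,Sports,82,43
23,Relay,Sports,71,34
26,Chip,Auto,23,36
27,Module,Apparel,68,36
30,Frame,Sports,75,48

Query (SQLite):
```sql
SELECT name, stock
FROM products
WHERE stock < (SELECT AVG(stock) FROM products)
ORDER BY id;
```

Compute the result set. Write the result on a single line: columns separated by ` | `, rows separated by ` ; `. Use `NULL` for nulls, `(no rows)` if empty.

Module | 16 ; Bracket | 27 ; Lens | 12 ; Valve | 5 ; Relay | 22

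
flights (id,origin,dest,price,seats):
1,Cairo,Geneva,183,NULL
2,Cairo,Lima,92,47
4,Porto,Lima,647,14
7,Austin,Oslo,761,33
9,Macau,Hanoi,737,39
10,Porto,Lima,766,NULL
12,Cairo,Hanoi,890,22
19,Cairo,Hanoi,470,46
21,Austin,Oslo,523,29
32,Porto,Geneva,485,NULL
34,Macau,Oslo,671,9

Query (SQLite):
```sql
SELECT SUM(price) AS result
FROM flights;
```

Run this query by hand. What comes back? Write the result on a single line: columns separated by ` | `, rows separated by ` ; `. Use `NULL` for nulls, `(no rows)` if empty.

All price values: [183, 92, 647, 761, 737, 766, 890, 470, 523, 485, 671].
SUM of non-NULL values = 6225.

6225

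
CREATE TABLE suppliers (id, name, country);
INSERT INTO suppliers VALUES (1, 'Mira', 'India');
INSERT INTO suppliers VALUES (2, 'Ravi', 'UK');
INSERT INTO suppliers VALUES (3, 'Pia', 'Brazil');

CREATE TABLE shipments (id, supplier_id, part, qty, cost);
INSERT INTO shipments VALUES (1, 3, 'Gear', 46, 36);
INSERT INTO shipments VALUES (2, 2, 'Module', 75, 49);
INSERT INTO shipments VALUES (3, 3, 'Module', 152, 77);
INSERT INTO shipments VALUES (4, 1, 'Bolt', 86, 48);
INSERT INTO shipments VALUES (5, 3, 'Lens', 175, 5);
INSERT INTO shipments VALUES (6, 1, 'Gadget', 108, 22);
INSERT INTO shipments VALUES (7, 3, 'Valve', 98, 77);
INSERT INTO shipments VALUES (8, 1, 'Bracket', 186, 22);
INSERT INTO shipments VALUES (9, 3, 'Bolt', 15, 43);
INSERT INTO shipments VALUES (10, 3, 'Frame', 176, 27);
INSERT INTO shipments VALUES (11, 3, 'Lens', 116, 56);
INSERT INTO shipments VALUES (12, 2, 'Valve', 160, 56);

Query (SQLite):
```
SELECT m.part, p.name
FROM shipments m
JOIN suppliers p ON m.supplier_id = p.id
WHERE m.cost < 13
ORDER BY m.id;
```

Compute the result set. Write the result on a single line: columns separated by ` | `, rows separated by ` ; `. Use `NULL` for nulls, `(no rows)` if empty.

Lens | Pia

Each shipments row matches the suppliers row where supplier_id = suppliers.id.
Then keep rows with m.cost < 13.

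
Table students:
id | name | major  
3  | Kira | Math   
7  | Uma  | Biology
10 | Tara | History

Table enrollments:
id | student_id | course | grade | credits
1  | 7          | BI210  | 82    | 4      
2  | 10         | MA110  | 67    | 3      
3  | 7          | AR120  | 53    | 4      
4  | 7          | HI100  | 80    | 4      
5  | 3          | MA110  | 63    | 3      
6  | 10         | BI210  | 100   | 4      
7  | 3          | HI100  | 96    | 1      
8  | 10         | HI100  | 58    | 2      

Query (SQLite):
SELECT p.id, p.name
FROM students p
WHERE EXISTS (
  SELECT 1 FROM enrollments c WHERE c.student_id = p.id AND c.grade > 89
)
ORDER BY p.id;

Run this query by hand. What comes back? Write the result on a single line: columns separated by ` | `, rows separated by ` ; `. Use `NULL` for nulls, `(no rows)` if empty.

3 | Kira ; 10 | Tara

For each students row, check whether any enrollments with matching student_id has grade > 89.
Keep rows where that is true.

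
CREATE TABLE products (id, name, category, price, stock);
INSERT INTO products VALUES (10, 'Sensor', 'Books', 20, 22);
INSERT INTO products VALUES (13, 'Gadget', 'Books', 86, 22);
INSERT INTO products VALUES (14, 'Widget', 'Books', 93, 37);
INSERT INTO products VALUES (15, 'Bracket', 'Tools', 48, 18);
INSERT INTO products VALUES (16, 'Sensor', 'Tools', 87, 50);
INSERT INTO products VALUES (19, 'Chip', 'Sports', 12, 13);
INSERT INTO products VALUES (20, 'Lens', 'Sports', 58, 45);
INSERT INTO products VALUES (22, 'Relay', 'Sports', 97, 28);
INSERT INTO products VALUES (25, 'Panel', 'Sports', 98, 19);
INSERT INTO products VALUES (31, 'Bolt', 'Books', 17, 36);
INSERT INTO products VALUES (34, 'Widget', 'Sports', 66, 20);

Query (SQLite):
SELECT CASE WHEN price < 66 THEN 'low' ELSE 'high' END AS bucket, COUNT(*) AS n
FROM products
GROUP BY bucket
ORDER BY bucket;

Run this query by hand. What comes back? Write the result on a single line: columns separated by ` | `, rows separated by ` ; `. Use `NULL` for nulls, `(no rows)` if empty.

high | 6 ; low | 5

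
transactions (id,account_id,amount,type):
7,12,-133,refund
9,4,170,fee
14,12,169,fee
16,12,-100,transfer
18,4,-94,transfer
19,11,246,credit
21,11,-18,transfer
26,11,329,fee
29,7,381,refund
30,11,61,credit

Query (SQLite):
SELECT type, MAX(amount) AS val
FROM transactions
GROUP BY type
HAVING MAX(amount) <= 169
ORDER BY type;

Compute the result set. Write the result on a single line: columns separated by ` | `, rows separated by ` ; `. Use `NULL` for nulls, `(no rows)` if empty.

transfer | -18

Partition transactions by type; compute MAX(amount) within each group.
HAVING: keep groups where MAX(amount) <= 169.
  credit: ids {19, 30} → MAX(amount)=246
  fee: ids {9, 14, 26} → MAX(amount)=329
  refund: ids {7, 29} → MAX(amount)=381
  transfer: ids {16, 18, 21} → MAX(amount)=-18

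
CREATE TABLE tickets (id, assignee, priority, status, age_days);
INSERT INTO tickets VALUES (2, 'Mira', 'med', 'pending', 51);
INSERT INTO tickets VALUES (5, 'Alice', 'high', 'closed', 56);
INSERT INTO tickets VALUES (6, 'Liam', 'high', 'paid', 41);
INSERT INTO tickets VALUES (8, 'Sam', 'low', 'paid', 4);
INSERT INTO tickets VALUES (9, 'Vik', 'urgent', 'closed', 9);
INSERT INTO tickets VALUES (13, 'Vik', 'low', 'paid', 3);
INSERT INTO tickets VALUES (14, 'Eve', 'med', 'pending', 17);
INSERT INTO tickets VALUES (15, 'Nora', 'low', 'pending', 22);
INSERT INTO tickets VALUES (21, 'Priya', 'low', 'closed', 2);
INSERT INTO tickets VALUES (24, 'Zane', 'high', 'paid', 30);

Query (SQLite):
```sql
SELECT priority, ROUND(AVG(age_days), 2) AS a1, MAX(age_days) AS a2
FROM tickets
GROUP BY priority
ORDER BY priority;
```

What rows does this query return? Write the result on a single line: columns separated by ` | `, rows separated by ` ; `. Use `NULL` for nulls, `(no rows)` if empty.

high | 42.33 | 56 ; low | 7.75 | 22 ; med | 34 | 51 ; urgent | 9 | 9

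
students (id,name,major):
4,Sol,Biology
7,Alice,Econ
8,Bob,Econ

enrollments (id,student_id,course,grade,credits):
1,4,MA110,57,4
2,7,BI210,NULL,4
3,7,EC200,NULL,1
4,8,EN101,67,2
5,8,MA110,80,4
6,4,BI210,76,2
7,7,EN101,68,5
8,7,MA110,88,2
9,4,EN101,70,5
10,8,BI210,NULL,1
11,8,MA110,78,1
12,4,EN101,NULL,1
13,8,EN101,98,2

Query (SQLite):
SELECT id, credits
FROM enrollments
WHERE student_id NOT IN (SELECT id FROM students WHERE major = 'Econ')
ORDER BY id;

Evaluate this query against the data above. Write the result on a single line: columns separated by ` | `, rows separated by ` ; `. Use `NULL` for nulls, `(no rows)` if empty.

1 | 4 ; 6 | 2 ; 9 | 5 ; 12 | 1

Inner query: students.id where major = 'Econ'.
Outer: keep enrollments rows whose student_id is not in that set.
Inner query → {7, 8}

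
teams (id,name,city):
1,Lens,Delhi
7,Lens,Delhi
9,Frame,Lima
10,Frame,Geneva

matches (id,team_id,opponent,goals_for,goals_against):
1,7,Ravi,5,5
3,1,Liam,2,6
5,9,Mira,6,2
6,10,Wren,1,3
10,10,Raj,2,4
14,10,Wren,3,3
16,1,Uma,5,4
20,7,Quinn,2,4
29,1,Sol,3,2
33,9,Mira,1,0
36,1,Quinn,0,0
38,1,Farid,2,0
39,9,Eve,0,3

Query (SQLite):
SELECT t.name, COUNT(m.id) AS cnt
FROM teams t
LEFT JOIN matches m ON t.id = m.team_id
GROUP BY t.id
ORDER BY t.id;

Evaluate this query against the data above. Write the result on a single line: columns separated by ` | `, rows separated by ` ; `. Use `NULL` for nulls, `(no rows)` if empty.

Lens | 5 ; Lens | 2 ; Frame | 3 ; Frame | 3

LEFT JOIN keeps every teams row; unmatched ones get NULL for matches columns.
Group by teams.id and compute COUNT(m.id). COUNT(col) of an all-NULL group is 0.
  1: ids {3, 16, 29, 36, 38} → COUNT(m.id)=5
  7: ids {1, 20} → COUNT(m.id)=2
  9: ids {5, 33, 39} → COUNT(m.id)=3
  10: ids {6, 10, 14} → COUNT(m.id)=3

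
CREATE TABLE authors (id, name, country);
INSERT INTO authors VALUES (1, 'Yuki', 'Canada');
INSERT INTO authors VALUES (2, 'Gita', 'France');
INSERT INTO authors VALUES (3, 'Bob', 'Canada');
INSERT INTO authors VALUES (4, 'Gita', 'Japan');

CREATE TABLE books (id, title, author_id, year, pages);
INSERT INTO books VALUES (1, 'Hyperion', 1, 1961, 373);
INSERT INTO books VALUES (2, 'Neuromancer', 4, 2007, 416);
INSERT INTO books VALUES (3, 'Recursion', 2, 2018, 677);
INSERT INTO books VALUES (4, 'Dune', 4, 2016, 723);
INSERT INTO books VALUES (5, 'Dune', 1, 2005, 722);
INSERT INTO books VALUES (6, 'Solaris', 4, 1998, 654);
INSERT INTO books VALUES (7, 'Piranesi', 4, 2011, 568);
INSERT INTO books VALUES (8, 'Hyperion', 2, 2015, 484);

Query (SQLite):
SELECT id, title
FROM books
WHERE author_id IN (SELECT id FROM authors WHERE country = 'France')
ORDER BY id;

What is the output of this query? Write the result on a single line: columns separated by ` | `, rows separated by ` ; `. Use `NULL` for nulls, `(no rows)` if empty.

3 | Recursion ; 8 | Hyperion

Inner query: authors.id where country = 'France'.
Outer: keep books rows whose author_id is in that set.
Inner query → {2}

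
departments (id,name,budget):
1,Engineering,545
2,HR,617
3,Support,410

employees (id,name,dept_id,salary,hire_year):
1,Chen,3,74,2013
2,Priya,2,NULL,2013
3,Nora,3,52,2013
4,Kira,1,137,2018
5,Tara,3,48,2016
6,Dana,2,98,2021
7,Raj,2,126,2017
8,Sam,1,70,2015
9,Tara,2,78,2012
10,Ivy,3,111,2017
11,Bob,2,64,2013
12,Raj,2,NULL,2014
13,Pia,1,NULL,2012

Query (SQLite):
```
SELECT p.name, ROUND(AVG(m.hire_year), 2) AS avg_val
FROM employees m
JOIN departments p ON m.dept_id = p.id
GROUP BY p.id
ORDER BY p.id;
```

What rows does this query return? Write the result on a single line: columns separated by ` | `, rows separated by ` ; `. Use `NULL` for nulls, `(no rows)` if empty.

Engineering | 2015 ; HR | 2015 ; Support | 2014.75

Join each employees row to its departments via dept_id.
Group joined rows by departments.id; compute ROUND(AVG(m.hire_year), 2) per group.
  1: ids {4, 8, 13} → ROUND(AVG(m.hire_year), 2)=2015
  2: ids {2, 6, 7, 9, 11, 12} → ROUND(AVG(m.hire_year), 2)=2015
  3: ids {1, 3, 5, 10} → ROUND(AVG(m.hire_year), 2)=2014.75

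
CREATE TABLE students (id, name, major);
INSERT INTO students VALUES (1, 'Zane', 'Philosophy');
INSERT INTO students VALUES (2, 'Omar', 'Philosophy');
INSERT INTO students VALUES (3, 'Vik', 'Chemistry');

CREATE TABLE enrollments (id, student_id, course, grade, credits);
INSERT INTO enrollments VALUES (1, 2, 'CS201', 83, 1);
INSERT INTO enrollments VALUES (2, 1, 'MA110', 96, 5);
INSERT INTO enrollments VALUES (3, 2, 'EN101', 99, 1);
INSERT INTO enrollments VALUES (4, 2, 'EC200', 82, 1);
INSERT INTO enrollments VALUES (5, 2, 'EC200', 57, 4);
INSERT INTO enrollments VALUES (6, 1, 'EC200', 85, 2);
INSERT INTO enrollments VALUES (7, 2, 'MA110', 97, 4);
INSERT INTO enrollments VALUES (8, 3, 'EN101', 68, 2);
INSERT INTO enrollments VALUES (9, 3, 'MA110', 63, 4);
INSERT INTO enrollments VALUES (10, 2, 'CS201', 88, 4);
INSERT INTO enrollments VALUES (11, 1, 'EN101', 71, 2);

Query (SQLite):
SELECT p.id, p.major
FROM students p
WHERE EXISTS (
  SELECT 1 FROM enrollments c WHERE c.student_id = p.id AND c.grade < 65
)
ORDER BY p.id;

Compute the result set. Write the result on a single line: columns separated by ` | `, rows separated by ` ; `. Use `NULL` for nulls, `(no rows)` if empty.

2 | Philosophy ; 3 | Chemistry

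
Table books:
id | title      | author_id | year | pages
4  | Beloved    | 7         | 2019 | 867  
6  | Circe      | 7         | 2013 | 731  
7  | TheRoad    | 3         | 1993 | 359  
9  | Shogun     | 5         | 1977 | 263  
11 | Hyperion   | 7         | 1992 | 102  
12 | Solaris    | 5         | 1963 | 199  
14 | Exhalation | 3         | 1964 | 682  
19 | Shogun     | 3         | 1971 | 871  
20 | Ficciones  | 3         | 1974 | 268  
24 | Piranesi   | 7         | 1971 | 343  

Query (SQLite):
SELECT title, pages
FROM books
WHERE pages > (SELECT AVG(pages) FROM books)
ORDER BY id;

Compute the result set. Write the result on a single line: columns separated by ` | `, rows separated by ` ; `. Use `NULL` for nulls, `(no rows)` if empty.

Scalar subquery: AVG(pages) over all books rows = 468.5.
Keep rows where pages > that value.

Beloved | 867 ; Circe | 731 ; Exhalation | 682 ; Shogun | 871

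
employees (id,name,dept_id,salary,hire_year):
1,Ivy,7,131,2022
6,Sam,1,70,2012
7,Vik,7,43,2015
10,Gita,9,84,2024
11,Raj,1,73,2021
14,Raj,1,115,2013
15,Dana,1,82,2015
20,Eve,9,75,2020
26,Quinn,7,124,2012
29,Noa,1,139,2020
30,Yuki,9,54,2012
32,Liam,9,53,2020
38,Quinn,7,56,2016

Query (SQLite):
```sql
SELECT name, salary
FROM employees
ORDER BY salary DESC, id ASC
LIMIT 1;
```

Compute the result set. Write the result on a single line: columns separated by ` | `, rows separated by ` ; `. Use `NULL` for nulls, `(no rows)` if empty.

Noa | 139

Sort by salary desc, tiebreak id asc: (139, id=29), (131, id=1), (124, id=26), (115, id=14) …. Take first 1.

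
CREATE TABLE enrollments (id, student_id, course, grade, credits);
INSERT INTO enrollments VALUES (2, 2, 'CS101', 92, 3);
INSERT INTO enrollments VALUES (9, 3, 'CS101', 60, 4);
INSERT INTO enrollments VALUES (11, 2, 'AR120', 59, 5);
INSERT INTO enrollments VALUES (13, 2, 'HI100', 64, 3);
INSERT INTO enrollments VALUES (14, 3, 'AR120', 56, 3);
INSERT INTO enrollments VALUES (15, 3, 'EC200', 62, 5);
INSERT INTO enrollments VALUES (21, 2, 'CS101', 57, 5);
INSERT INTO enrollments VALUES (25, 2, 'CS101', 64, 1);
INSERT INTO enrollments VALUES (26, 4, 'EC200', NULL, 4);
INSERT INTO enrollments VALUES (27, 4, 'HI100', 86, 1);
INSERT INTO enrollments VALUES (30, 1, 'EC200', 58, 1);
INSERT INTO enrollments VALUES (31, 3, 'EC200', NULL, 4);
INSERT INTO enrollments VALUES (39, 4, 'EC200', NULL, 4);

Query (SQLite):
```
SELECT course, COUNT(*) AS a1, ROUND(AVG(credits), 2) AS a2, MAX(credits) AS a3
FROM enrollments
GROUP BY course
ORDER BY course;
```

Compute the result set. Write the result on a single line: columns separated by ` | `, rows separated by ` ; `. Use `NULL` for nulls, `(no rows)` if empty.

AR120 | 2 | 4 | 5 ; CS101 | 4 | 3.25 | 5 ; EC200 | 5 | 3.6 | 5 ; HI100 | 2 | 2 | 3

Group enrollments by course.
Per group compute: COUNT(*), ROUND(AVG(credits), 2), MAX(credits).
  AR120: ids {11, 14} → COUNT(*)=2, ROUND(AVG(credits), 2)=4, MAX(credits)=5
  CS101: ids {2, 9, 21, 25} → COUNT(*)=4, ROUND(AVG(credits), 2)=3.25, MAX(credits)=5
  EC200: ids {15, 26, 30, 31, 39} → COUNT(*)=5, ROUND(AVG(credits), 2)=3.6, MAX(credits)=5
  HI100: ids {13, 27} → COUNT(*)=2, ROUND(AVG(credits), 2)=2, MAX(credits)=3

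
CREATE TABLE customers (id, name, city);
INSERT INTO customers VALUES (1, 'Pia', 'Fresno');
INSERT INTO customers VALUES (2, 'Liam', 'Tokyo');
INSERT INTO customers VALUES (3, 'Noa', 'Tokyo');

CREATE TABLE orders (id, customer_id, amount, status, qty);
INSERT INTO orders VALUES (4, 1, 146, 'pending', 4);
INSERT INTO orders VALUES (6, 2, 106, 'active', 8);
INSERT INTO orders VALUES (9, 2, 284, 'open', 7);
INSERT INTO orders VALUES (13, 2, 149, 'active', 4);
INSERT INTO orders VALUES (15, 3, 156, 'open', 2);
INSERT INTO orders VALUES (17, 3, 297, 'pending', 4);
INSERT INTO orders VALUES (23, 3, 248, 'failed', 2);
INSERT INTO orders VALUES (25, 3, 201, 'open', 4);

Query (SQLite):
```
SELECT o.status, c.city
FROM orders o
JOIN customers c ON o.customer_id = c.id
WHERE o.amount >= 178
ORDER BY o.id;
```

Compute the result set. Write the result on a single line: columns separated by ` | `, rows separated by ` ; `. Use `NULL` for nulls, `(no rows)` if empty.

open | Tokyo ; pending | Tokyo ; failed | Tokyo ; open | Tokyo

Each orders row matches the customers row where customer_id = customers.id.
Then keep rows with o.amount >= 178.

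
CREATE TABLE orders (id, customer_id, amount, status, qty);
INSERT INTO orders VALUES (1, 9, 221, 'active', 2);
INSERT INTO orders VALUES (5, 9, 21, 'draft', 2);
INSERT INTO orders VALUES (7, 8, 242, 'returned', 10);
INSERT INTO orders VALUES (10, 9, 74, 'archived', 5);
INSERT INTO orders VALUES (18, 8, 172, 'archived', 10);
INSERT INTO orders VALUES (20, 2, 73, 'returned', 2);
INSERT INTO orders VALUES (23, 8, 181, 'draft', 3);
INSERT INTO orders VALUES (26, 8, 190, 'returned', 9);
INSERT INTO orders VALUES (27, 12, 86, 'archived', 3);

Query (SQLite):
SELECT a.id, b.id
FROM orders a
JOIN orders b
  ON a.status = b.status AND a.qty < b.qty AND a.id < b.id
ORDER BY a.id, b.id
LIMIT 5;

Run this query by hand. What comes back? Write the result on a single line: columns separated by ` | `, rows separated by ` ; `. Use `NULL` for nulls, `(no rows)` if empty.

Pairs (a,b) with same status, a.qty < b.qty, a.id < b.id.
status groups: active:{1} archived:{10,18,27} draft:{5,23} returned:{7,20,26}
Ordered by (a.id, b.id); first 5.

5 | 23 ; 10 | 18 ; 20 | 26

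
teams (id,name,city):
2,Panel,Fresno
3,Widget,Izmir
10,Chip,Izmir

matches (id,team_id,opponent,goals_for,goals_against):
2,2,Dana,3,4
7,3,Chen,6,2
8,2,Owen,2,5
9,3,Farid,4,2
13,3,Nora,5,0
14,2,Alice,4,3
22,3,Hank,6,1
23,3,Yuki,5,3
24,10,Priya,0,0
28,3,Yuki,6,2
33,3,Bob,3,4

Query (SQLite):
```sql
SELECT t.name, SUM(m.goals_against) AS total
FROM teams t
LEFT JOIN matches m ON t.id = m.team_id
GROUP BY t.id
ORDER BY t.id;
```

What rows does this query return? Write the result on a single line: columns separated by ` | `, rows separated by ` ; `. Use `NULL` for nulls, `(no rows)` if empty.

Panel | 12 ; Widget | 14 ; Chip | 0

LEFT JOIN keeps every teams row; unmatched ones get NULL for matches columns.
Group by teams.id and compute SUM(m.goals_against). SUM over an all-NULL group is NULL.
  2: ids {2, 8, 14} → SUM(m.goals_against)=12
  3: ids {7, 9, 13, 22, 23, 28, 33} → SUM(m.goals_against)=14
  10: ids {24} → SUM(m.goals_against)=0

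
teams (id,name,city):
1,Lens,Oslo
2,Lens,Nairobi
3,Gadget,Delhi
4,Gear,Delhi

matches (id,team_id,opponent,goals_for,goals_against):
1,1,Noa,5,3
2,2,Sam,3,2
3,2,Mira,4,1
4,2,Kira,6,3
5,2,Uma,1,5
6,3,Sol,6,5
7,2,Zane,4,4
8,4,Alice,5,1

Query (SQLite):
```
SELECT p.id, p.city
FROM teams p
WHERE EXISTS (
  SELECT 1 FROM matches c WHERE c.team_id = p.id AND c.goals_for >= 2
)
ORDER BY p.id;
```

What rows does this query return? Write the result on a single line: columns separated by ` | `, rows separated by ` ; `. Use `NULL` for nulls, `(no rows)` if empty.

1 | Oslo ; 2 | Nairobi ; 3 | Delhi ; 4 | Delhi

For each teams row, check whether any matches with matching team_id has goals_for >= 2.
Keep rows where that is true.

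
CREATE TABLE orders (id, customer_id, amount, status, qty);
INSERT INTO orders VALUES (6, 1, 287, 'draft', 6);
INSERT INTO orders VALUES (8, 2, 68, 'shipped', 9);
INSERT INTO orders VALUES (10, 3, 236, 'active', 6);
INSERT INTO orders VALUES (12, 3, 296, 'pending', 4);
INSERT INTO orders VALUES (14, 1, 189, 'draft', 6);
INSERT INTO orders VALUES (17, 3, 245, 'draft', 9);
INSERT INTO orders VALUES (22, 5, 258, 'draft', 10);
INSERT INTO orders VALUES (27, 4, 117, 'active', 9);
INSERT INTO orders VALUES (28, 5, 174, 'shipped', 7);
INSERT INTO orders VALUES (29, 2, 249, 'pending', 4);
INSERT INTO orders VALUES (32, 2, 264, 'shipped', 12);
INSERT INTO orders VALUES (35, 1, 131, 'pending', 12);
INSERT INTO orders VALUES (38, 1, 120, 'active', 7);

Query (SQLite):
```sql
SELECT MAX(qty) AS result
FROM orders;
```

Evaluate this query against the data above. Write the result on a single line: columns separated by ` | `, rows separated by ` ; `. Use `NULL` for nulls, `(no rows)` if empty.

12

All qty values: [6, 9, 6, 4, 6, 9, 10, 9, 7, 4, 12, 12, 7].
MAX of non-NULL values = 12.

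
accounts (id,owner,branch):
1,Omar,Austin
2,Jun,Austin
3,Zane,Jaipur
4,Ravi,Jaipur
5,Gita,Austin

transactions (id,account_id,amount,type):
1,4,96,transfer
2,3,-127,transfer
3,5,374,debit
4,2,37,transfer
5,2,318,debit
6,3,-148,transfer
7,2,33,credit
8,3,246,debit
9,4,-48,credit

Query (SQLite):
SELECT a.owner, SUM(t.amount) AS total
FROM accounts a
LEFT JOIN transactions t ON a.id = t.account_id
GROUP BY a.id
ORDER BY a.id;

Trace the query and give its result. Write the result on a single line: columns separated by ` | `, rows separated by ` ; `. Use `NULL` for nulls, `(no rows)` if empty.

Omar | NULL ; Jun | 388 ; Zane | -29 ; Ravi | 48 ; Gita | 374

LEFT JOIN keeps every accounts row; unmatched ones get NULL for transactions columns.
Group by accounts.id and compute SUM(t.amount). SUM over an all-NULL group is NULL.
  1: ids {—} → SUM(t.amount)=NULL
  2: ids {4, 5, 7} → SUM(t.amount)=388
  3: ids {2, 6, 8} → SUM(t.amount)=-29
  4: ids {1, 9} → SUM(t.amount)=48
  5: ids {3} → SUM(t.amount)=374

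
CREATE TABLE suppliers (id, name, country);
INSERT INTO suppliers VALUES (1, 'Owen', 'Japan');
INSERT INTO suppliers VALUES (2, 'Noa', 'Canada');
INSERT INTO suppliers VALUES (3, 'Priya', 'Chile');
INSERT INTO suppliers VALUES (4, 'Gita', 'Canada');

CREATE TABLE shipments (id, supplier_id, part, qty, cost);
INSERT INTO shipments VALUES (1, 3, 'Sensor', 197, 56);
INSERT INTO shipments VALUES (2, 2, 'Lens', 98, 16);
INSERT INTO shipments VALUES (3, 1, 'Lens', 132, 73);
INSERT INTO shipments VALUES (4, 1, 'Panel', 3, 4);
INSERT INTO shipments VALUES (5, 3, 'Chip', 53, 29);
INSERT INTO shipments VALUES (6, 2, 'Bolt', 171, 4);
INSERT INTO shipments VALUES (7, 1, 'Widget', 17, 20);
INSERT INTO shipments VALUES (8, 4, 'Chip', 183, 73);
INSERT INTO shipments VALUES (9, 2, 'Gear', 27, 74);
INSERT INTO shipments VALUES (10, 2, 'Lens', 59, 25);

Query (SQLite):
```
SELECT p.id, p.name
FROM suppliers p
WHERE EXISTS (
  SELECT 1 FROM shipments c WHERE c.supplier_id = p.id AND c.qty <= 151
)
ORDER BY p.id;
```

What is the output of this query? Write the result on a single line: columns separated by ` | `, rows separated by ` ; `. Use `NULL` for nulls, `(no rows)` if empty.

For each suppliers row, check whether any shipments with matching supplier_id has qty <= 151.
Keep rows where that is true.

1 | Owen ; 2 | Noa ; 3 | Priya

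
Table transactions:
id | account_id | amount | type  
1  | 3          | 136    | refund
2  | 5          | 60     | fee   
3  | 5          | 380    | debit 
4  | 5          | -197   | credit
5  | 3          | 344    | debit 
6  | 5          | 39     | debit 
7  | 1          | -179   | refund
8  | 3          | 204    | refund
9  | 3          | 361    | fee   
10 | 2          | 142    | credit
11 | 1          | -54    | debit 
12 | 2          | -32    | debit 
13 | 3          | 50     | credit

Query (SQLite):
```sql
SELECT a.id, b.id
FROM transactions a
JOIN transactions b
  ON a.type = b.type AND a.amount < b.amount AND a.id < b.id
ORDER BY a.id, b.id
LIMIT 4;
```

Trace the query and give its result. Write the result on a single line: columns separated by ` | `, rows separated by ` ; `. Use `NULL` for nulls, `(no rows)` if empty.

1 | 8 ; 2 | 9 ; 4 | 10 ; 4 | 13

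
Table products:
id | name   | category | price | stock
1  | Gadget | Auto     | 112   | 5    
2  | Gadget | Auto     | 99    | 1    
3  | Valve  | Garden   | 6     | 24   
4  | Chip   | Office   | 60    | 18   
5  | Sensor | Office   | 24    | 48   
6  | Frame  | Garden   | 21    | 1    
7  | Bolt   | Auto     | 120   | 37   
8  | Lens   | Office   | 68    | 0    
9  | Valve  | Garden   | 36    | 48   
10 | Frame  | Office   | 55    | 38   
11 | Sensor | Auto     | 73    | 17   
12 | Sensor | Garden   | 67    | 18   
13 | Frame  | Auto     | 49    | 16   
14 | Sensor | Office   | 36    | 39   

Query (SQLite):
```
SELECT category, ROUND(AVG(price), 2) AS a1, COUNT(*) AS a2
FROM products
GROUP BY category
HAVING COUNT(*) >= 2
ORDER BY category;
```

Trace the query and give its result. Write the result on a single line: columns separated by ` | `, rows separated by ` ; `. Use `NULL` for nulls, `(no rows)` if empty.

Auto | 90.6 | 5 ; Garden | 32.5 | 4 ; Office | 48.6 | 5

Group products by category.
Per group compute: ROUND(AVG(price), 2), COUNT(*).
HAVING: drop groups with fewer than 2 rows.
  Auto: ids {1, 2, 7, 11, 13} → ROUND(AVG(price), 2)=90.6, COUNT(*)=5
  Garden: ids {3, 6, 9, 12} → ROUND(AVG(price), 2)=32.5, COUNT(*)=4
  Office: ids {4, 5, 8, 10, 14} → ROUND(AVG(price), 2)=48.6, COUNT(*)=5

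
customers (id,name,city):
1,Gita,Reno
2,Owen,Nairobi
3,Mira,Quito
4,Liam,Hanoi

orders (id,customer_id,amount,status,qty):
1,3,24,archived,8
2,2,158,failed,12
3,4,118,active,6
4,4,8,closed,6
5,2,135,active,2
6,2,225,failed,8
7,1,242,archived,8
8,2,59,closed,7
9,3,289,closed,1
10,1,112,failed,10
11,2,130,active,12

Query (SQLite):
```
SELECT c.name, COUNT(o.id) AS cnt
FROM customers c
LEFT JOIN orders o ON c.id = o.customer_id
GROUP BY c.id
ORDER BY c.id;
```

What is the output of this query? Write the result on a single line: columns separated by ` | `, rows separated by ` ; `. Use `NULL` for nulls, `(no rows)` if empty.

LEFT JOIN keeps every customers row; unmatched ones get NULL for orders columns.
Group by customers.id and compute COUNT(o.id). COUNT(col) of an all-NULL group is 0.
  1: ids {7, 10} → COUNT(o.id)=2
  2: ids {2, 5, 6, 8, 11} → COUNT(o.id)=5
  3: ids {1, 9} → COUNT(o.id)=2
  4: ids {3, 4} → COUNT(o.id)=2

Gita | 2 ; Owen | 5 ; Mira | 2 ; Liam | 2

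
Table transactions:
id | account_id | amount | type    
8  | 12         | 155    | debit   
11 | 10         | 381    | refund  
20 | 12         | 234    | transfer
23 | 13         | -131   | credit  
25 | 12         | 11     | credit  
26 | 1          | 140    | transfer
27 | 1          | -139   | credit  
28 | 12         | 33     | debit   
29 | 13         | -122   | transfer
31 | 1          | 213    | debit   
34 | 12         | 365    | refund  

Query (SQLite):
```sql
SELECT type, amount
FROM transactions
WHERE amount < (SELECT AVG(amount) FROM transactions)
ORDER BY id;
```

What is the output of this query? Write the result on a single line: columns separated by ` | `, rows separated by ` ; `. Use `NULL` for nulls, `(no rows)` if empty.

credit | -131 ; credit | 11 ; credit | -139 ; debit | 33 ; transfer | -122

Scalar subquery: AVG(amount) over all transactions rows = 103.636364 (≈; comparison uses full precision).
Keep rows where amount < that value.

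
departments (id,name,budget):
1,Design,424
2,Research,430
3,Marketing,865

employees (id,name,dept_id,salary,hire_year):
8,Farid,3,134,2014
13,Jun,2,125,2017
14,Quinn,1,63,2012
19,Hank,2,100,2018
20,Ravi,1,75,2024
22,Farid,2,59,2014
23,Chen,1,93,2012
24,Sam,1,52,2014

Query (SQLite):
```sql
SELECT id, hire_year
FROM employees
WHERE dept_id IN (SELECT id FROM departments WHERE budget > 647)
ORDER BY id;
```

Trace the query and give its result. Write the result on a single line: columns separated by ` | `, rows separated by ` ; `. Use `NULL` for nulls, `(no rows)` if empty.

8 | 2014

Inner query: departments.id where budget > 647.
Outer: keep employees rows whose dept_id is in that set.
Inner query → {3}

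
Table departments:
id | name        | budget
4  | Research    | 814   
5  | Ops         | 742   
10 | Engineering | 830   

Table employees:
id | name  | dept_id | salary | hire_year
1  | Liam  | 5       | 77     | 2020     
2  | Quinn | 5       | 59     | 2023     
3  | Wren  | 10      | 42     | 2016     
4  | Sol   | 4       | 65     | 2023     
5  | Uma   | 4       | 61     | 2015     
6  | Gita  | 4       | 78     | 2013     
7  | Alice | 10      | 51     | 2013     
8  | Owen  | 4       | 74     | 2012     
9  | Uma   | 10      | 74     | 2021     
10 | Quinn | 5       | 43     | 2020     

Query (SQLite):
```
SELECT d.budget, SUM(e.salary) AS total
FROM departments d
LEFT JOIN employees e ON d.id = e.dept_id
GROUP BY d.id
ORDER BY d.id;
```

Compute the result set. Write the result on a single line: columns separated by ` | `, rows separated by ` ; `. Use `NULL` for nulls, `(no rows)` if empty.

814 | 278 ; 742 | 179 ; 830 | 167

LEFT JOIN keeps every departments row; unmatched ones get NULL for employees columns.
Group by departments.id and compute SUM(e.salary). SUM over an all-NULL group is NULL.
  4: ids {4, 5, 6, 8} → SUM(e.salary)=278
  5: ids {1, 2, 10} → SUM(e.salary)=179
  10: ids {3, 7, 9} → SUM(e.salary)=167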